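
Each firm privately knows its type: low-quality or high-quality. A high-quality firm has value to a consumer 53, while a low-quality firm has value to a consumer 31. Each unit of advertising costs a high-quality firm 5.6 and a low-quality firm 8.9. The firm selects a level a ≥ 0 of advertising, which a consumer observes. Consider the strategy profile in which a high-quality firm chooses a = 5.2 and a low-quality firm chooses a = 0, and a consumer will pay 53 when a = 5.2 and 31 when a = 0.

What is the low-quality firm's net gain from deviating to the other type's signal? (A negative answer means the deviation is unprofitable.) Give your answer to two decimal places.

Playing a = 0 the low-quality firm receives 31.
Deviating to a = 5.2 brings payment 53 at cost 8.9 × 5.2 = 46.28, netting 6.72.
Gain from deviating: 6.72 − 31 = -24.28.
The gain is negative, so the low-quality type's incentive-compatibility constraint is satisfied.

-24.28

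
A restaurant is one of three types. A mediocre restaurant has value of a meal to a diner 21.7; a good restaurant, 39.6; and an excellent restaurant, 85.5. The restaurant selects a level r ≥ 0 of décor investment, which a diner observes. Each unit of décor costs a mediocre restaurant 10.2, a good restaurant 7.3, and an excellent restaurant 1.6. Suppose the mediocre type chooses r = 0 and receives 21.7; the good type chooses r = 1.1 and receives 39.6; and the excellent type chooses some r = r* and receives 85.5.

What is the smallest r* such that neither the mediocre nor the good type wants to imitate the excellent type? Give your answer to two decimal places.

7.39

Mediocre type (on-path payoff 21.7) won't mimic when 21.7 ≥ 85.5 − 10.2·r*, i.e. r* ≥ 6.25.
Good type (on-path payoff 39.6 − 7.3×1.1 = 31.57) won't mimic when 31.57 ≥ 85.5 − 7.3·r*, i.e. r* ≥ 7.39.
Both must hold, so r* = max(6.25, 7.39) = 7.39. The good type's constraint binds.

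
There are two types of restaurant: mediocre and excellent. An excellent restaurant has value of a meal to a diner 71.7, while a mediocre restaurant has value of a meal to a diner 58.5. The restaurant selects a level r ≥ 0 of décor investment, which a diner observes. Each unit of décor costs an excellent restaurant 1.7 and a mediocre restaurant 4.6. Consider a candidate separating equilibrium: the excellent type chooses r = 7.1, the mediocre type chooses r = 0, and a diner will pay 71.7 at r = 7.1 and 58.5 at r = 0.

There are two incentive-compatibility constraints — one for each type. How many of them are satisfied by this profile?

2

Mediocre type: stay at 0 → 58.5; mimic → 71.7 − 4.6 × 7.1 = 39.04. IC holds (58.5 ≥ 39.04).
Excellent type: signal → 71.7 − 1.7 × 7.1 = 59.63; deviate to 0 → 58.5. IC holds (59.63 ≥ 58.5).
2 of 2 constraints hold, so this is a separating equilibrium.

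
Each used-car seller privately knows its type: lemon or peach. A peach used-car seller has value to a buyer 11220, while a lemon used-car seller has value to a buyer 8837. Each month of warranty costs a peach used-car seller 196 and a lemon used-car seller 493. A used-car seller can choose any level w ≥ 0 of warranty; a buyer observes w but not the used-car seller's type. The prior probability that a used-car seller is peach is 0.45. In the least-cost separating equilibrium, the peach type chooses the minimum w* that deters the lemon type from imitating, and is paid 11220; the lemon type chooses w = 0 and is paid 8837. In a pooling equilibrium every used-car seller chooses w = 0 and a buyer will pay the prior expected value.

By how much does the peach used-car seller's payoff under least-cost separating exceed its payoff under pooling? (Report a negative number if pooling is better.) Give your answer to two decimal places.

Least-cost separating signal: w* solves 8837 = 11220 − 493·w*, so w* = (11220 − 8837)/493 ≈ 4.8337.
Peach type's separating payoff: 11220 − 196 × w* = 11220 − 196 × (11220 − 8837)/493 = 11220 − 467068/493 ≈ 10272.6004.
Pooling payoff: 0.45 × 11220 + 0.55 × 8837 = 9909.35.
Difference: 10272.6004 − 9909.35 = 363.2504, i.e. 363.25 to two decimal places.
The peach type prefers to separate.

363.25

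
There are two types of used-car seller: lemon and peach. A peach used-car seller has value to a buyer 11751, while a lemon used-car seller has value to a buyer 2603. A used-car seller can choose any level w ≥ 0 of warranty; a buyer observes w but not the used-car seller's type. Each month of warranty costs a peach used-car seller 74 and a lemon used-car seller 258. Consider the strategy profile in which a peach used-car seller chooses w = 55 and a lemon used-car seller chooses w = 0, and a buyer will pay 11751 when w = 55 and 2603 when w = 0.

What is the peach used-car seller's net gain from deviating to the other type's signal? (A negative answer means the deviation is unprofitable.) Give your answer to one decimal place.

-5078.0

Playing w = 55 the peach used-car seller receives 11751 − 74 × 55 = 7681.
Deviating to w = 0 yields 2603 instead.
Gain from deviating: 2603 − 7681 = -5078.0.
The gain is negative, so the peach type's incentive-compatibility constraint is satisfied.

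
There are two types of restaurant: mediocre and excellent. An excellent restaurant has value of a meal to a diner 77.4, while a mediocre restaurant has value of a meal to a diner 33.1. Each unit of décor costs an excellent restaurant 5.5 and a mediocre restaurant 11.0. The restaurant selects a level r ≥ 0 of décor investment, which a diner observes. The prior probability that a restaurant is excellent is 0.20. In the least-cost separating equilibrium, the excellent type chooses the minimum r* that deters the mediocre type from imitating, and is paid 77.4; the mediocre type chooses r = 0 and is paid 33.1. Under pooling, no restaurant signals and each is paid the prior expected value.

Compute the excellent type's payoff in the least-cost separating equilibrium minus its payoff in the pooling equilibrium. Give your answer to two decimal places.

13.29

Least-cost separating signal: r* solves 33.1 = 77.4 − 11.0·r*, so r* = (77.4 − 33.1)/11.0 ≈ 4.0273.
Excellent type's separating payoff: 77.4 − 5.5 × r* = 77.4 − 5.5 × (77.4 − 33.1)/11.0 = 77.4 − 243.65/11.0 = 55.25.
Pooling payoff: 0.20 × 77.4 + 0.80 × 33.1 = 41.96.
Difference: 55.25 − 41.96 = 13.29.
The excellent type prefers to separate.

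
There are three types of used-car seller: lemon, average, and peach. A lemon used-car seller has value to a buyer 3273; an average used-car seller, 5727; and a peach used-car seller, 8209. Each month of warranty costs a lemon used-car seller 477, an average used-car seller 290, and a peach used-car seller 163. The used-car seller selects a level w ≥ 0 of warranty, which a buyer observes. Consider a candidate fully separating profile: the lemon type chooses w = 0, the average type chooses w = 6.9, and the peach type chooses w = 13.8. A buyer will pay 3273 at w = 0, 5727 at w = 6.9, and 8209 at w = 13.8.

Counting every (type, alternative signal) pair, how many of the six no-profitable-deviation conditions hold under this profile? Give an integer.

Lemon (own payoff 3273): to w=6.9 gives 5727 − 477×6.9 = 2435.7 → no gain ✓; to w=13.8 gives 8209 − 477×13.8 = 1626.4 → no gain ✓.
Average (own payoff 5727 − 290×6.9 = 3726): to w=0 gives 3273 → no gain ✓; to w=13.8 gives 8209 − 290×13.8 = 4207 → profitable ✗.
Peach (own payoff 8209 − 163×13.8 = 5959.6): to w=0 gives 3273 → no gain ✓; to w=6.9 gives 5727 − 163×6.9 = 4602.3 → no gain ✓.
5 of the 6 constraints hold; not an equilibrium.

5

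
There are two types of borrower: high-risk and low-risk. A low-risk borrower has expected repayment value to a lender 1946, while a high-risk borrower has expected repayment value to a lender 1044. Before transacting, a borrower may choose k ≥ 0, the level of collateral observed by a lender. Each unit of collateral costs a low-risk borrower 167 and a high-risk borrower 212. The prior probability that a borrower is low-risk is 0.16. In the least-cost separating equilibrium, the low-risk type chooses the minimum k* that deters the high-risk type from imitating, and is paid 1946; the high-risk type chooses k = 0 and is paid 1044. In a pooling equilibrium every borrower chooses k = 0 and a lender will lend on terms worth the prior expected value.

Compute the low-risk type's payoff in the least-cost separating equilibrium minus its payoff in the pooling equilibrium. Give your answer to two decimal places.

47.14

Least-cost separating signal: k* solves 1044 = 1946 − 212·k*, so k* = (1946 − 1044)/212 ≈ 4.2547.
Low-risk type's separating payoff: 1946 − 167 × k* = 1946 − 167 × (1946 − 1044)/212 = 1946 − 150634/212 ≈ 1235.4623.
Pooling payoff: 0.16 × 1946 + 0.84 × 1044 = 1188.32.
Difference: 1235.4623 − 1188.32 = 47.1423, i.e. 47.14 to two decimal places.
The low-risk type prefers to separate.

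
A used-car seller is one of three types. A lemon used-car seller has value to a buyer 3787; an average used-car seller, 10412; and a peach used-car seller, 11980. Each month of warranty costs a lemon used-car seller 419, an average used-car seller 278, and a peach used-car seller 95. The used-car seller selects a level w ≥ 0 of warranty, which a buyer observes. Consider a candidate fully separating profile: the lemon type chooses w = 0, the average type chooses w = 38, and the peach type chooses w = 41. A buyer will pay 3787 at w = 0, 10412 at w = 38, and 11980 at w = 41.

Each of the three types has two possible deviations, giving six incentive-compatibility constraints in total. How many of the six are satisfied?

Lemon (own payoff 3787): to w=38 gives 10412 − 419×38 = -5510 → no gain ✓; to w=41 gives 11980 − 419×41 = -5199 → no gain ✓.
Peach (own payoff 11980 − 95×41 = 8085): to w=0 gives 3787 → no gain ✓; to w=38 gives 10412 − 95×38 = 6802 → no gain ✓.
Average (own payoff 10412 − 278×38 = -152): to w=0 gives 3787 → profitable ✗; to w=41 gives 11980 − 278×41 = 582 → profitable ✗.
4 of the 6 constraints hold; not an equilibrium.

4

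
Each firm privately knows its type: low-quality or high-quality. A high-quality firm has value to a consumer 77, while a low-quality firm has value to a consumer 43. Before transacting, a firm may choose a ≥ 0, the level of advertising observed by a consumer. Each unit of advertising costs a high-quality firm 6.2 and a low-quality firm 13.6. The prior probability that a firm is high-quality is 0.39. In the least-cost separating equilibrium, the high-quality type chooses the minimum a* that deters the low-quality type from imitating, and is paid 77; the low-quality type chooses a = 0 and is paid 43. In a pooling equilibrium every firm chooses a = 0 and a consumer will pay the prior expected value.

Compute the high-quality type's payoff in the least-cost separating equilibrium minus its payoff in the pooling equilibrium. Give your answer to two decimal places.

5.24

Least-cost separating signal: a* solves 43 = 77 − 13.6·a*, so a* = (77 − 43)/13.6 = 2.5.
High-quality type's separating payoff: 77 − 6.2 × a* = 77 − 6.2 × (77 − 43)/13.6 = 77 − 210.8/13.6 = 61.5.
Pooling payoff: 0.39 × 77 + 0.61 × 43 = 56.26.
Difference: 61.5 − 56.26 = 5.24.
The high-quality type prefers to separate.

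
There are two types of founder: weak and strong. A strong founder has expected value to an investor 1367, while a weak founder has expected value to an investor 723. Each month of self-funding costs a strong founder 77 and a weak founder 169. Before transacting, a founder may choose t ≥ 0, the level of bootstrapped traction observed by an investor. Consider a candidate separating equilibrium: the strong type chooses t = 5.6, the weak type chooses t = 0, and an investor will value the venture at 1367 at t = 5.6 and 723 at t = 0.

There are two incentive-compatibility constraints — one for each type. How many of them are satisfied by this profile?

2

Weak type: stay at 0 → 723; mimic → 1367 − 169 × 5.6 = 420.6. IC holds (723 ≥ 420.6).
Strong type: signal → 1367 − 77 × 5.6 = 935.8; deviate to 0 → 723. IC holds (935.8 ≥ 723).
2 of 2 constraints hold, so this is a separating equilibrium.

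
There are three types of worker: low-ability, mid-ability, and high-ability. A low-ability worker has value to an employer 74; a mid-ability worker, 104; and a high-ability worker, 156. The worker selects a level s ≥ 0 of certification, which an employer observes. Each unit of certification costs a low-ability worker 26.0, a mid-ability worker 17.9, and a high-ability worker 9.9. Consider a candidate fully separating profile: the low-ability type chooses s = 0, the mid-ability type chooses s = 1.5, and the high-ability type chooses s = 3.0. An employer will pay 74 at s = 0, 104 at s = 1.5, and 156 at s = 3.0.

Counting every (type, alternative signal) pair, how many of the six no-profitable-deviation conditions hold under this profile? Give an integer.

Mid-ability (own payoff 104 − 17.9×1.5 = 77.15): to s=0 gives 74 → no gain ✓; to s=3.0 gives 156 − 17.9×3.0 = 102.3 → profitable ✗.
Low-ability (own payoff 74): to s=1.5 gives 104 − 26.0×1.5 = 65 → no gain ✓; to s=3.0 gives 156 − 26.0×3.0 = 78 → profitable ✗.
High-ability (own payoff 156 − 9.9×3.0 = 126.3): to s=0 gives 74 → no gain ✓; to s=1.5 gives 104 − 9.9×1.5 = 89.15 → no gain ✓.
4 of the 6 constraints hold; not an equilibrium.

4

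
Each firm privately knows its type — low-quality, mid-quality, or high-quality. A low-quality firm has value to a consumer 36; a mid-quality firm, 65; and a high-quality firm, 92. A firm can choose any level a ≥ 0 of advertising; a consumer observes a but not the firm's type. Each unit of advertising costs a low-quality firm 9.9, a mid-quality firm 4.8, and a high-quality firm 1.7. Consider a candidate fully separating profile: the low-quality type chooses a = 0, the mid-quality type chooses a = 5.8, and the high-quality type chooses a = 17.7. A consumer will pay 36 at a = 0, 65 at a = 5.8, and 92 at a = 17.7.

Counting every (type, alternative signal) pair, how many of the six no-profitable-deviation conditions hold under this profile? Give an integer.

6

High-quality (own payoff 92 − 1.7×17.7 = 61.91): to a=0 gives 36 → no gain ✓; to a=5.8 gives 65 − 1.7×5.8 = 55.14 → no gain ✓.
Low-quality (own payoff 36): to a=5.8 gives 65 − 9.9×5.8 = 7.58 → no gain ✓; to a=17.7 gives 92 − 9.9×17.7 = -83.23 → no gain ✓.
Mid-quality (own payoff 65 − 4.8×5.8 = 37.16): to a=0 gives 36 → no gain ✓; to a=17.7 gives 92 − 4.8×17.7 = 7.04 → no gain ✓.
6 of the 6 constraints hold; this profile is a separating equilibrium.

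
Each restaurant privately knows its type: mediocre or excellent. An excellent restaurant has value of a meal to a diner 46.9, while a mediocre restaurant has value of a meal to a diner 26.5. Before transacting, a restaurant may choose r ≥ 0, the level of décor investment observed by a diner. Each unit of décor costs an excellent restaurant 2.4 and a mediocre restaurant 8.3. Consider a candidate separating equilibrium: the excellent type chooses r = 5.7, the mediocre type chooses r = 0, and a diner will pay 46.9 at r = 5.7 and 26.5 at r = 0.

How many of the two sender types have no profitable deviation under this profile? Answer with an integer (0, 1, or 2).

2

Excellent type: signal → 46.9 − 2.4 × 5.7 = 33.22; deviate to 0 → 26.5. IC holds (33.22 ≥ 26.5).
Mediocre type: stay at 0 → 26.5; mimic → 46.9 − 8.3 × 5.7 = -0.41. IC holds (26.5 ≥ -0.41).
2 of 2 constraints hold, so this is a separating equilibrium.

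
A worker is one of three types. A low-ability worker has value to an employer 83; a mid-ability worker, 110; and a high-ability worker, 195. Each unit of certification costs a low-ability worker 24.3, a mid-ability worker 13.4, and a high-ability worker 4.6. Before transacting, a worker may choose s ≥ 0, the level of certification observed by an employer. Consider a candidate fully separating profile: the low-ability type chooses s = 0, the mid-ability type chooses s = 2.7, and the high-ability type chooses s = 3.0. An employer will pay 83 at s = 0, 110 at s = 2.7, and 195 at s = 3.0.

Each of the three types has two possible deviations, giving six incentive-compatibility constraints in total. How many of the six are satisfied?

Low-ability (own payoff 83): to s=2.7 gives 110 − 24.3×2.7 = 44.39 → no gain ✓; to s=3.0 gives 195 − 24.3×3.0 = 122.1 → profitable ✗.
High-ability (own payoff 195 − 4.6×3.0 = 181.2): to s=0 gives 83 → no gain ✓; to s=2.7 gives 110 − 4.6×2.7 = 97.58 → no gain ✓.
Mid-ability (own payoff 110 − 13.4×2.7 = 73.82): to s=0 gives 83 → profitable ✗; to s=3.0 gives 195 − 13.4×3.0 = 154.8 → profitable ✗.
3 of the 6 constraints hold; not an equilibrium.

3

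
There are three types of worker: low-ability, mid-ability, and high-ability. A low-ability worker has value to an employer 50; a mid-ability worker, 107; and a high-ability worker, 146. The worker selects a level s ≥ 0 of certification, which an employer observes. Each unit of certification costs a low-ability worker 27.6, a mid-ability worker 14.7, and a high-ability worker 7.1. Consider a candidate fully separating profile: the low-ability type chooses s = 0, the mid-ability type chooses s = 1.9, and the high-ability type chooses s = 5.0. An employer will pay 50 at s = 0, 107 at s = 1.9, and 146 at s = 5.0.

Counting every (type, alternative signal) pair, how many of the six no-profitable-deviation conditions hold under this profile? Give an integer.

Mid-ability (own payoff 107 − 14.7×1.9 = 79.07): to s=0 gives 50 → no gain ✓; to s=5.0 gives 146 − 14.7×5.0 = 72.5 → no gain ✓.
Low-ability (own payoff 50): to s=1.9 gives 107 − 27.6×1.9 = 54.56 → profitable ✗; to s=5.0 gives 146 − 27.6×5.0 = 8 → no gain ✓.
High-ability (own payoff 146 − 7.1×5.0 = 110.5): to s=0 gives 50 → no gain ✓; to s=1.9 gives 107 − 7.1×1.9 = 93.51 → no gain ✓.
5 of the 6 constraints hold; not an equilibrium.

5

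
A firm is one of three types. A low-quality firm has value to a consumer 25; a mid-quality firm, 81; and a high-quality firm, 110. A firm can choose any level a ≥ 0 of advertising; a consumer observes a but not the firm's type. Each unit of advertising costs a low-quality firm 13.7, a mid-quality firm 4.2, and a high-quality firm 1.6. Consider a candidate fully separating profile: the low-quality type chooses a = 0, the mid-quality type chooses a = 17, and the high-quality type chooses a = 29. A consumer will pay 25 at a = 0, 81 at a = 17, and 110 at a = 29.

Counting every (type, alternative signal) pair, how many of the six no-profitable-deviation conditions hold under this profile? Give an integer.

Low-quality (own payoff 25): to a=17 gives 81 − 13.7×17 = -151.9 → no gain ✓; to a=29 gives 110 − 13.7×29 = -287.3 → no gain ✓.
Mid-quality (own payoff 81 − 4.2×17 = 9.6): to a=0 gives 25 → profitable ✗; to a=29 gives 110 − 4.2×29 = -11.8 → no gain ✓.
High-quality (own payoff 110 − 1.6×29 = 63.6): to a=0 gives 25 → no gain ✓; to a=17 gives 81 − 1.6×17 = 53.8 → no gain ✓.
5 of the 6 constraints hold; not an equilibrium.

5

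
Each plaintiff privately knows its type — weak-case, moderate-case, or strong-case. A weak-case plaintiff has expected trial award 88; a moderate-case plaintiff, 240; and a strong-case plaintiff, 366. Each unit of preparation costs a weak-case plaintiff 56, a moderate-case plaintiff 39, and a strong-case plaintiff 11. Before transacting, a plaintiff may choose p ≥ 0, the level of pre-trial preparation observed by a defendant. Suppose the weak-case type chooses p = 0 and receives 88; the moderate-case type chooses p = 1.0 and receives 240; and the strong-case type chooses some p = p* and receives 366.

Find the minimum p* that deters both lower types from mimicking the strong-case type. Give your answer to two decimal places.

Weak-case type (on-path payoff 88) won't mimic when 88 ≥ 366 − 56·p*, i.e. p* ≥ 4.96.
Moderate-case type (on-path payoff 240 − 39×1.0 = 201) won't mimic when 201 ≥ 366 − 39·p*, i.e. p* ≥ 4.23.
Both must hold, so p* = max(4.96, 4.23) = 4.96. The weak-case type's constraint binds.

4.96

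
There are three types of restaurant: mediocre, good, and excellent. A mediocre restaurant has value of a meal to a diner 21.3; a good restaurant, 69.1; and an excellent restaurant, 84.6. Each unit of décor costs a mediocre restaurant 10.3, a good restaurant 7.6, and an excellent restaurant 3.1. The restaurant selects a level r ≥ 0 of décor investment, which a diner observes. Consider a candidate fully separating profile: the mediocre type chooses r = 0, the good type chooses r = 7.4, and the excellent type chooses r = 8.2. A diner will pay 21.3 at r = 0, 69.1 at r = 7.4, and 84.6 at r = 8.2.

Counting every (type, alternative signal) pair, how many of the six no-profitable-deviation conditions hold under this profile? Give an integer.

4

Good (own payoff 69.1 − 7.6×7.4 = 12.86): to r=0 gives 21.3 → profitable ✗; to r=8.2 gives 84.6 − 7.6×8.2 = 22.28 → profitable ✗.
Excellent (own payoff 84.6 − 3.1×8.2 = 59.18): to r=0 gives 21.3 → no gain ✓; to r=7.4 gives 69.1 − 3.1×7.4 = 46.16 → no gain ✓.
Mediocre (own payoff 21.3): to r=7.4 gives 69.1 − 10.3×7.4 = -7.12 → no gain ✓; to r=8.2 gives 84.6 − 10.3×8.2 = 0.14 → no gain ✓.
4 of the 6 constraints hold; not an equilibrium.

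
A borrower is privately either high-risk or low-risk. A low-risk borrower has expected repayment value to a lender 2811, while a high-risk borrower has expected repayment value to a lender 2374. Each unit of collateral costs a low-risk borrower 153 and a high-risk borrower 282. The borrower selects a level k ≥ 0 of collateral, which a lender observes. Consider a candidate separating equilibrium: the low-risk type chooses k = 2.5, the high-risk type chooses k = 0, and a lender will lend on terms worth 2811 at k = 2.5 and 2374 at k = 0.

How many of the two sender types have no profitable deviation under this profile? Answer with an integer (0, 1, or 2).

2

Low-risk type: signal → 2811 − 153 × 2.5 = 2428.5; deviate to 0 → 2374. IC holds (2428.5 ≥ 2374).
High-risk type: stay at 0 → 2374; mimic → 2811 − 282 × 2.5 = 2106. IC holds (2374 ≥ 2106).
2 of 2 constraints hold, so this is a separating equilibrium.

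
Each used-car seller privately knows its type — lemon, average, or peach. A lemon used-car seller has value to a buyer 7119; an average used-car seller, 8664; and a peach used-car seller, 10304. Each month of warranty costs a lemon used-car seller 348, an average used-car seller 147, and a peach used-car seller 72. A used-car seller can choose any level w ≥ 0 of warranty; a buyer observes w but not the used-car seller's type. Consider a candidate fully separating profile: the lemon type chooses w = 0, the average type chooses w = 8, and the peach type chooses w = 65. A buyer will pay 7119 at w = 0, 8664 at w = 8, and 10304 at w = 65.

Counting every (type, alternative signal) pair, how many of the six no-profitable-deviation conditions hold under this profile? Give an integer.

Peach (own payoff 10304 − 72×65 = 5624): to w=0 gives 7119 → profitable ✗; to w=8 gives 8664 − 72×8 = 8088 → profitable ✗.
Lemon (own payoff 7119): to w=8 gives 8664 − 348×8 = 5880 → no gain ✓; to w=65 gives 10304 − 348×65 = -12316 → no gain ✓.
Average (own payoff 8664 − 147×8 = 7488): to w=0 gives 7119 → no gain ✓; to w=65 gives 10304 − 147×65 = 749 → no gain ✓.
4 of the 6 constraints hold; not an equilibrium.

4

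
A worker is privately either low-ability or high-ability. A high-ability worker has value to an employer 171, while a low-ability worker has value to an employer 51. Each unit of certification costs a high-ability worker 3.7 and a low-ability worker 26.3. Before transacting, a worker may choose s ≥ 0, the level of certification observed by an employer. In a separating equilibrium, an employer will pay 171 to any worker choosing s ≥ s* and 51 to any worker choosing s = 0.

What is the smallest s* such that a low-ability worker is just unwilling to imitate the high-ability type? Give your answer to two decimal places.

4.56

A low-ability worker choosing s = 0 receives 51.
Imitating at s* instead would pay 171 at cost 26.3·s*, netting 171 − 26.3·s*.
Indifference: 51 = 171 − 26.3·s*, so s* = (171 − 51) / 26.3 ≈ 4.56.
This is the low-ability type's binding incentive-compatibility constraint; any s ≥ 4.56 sustains separation on that side.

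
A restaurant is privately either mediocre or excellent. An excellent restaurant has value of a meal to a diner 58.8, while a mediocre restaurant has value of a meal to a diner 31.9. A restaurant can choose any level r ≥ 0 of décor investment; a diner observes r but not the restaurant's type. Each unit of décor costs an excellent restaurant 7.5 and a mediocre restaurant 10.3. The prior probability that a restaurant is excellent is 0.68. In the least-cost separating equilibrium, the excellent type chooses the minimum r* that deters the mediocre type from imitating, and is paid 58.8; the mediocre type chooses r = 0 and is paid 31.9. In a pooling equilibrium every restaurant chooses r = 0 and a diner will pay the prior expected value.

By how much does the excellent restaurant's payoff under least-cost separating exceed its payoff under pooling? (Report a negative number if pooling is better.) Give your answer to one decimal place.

Least-cost separating signal: r* solves 31.9 = 58.8 − 10.3·r*, so r* = (58.8 − 31.9)/10.3 ≈ 2.6117.
Excellent type's separating payoff: 58.8 − 7.5 × r* = 58.8 − 7.5 × (58.8 − 31.9)/10.3 = 58.8 − 201.75/10.3 ≈ 39.213.
Pooling payoff: 0.68 × 58.8 + 0.32 × 31.9 = 50.192.
Difference: 39.213 − 50.192 = -10.979, i.e. -11.0 to one decimal place.
The excellent type would prefer the pooling outcome.

-11.0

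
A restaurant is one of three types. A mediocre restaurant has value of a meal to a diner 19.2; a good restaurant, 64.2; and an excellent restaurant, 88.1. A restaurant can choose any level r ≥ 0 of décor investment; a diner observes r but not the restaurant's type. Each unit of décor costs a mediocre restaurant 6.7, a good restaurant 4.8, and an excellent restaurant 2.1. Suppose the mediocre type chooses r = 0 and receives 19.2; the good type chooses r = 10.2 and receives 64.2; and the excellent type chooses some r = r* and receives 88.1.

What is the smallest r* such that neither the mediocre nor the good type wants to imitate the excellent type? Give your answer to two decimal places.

15.18

Good type (on-path payoff 64.2 − 4.8×10.2 = 15.24) won't mimic when 15.24 ≥ 88.1 − 4.8·r*, i.e. r* ≥ 15.18.
Mediocre type (on-path payoff 19.2) won't mimic when 19.2 ≥ 88.1 − 6.7·r*, i.e. r* ≥ 10.28.
Both must hold, so r* = max(10.28, 15.18) = 15.18. The good type's constraint binds.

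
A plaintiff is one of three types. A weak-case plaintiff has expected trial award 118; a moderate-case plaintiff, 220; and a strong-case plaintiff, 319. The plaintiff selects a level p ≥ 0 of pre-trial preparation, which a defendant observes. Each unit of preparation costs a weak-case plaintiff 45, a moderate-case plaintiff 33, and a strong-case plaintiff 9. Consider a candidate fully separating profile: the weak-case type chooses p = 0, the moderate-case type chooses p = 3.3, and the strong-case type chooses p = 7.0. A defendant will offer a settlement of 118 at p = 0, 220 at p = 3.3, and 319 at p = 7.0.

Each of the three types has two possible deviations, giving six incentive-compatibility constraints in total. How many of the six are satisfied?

5

Weak-case (own payoff 118): to p=3.3 gives 220 − 45×3.3 = 71.5 → no gain ✓; to p=7.0 gives 319 − 45×7.0 = 4 → no gain ✓.
Strong-case (own payoff 319 − 9×7.0 = 256): to p=0 gives 118 → no gain ✓; to p=3.3 gives 220 − 9×3.3 = 190.3 → no gain ✓.
Moderate-case (own payoff 220 − 33×3.3 = 111.1): to p=0 gives 118 → profitable ✗; to p=7.0 gives 319 − 33×7.0 = 88 → no gain ✓.
5 of the 6 constraints hold; not an equilibrium.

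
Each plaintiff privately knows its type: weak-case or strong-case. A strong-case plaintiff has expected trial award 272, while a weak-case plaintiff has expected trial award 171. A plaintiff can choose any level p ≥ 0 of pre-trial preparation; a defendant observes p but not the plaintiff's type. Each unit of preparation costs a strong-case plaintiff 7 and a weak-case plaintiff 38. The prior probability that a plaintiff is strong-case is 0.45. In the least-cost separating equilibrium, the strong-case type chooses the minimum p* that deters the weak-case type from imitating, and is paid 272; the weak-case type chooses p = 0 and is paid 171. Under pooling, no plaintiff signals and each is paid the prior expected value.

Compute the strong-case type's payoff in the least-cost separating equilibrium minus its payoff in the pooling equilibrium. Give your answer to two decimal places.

36.94

Least-cost separating signal: p* solves 171 = 272 − 38·p*, so p* = (272 − 171)/38 ≈ 2.6579.
Strong-case type's separating payoff: 272 − 7 × p* = 272 − 7 × (272 − 171)/38 = 272 − 707/38 ≈ 253.3947.
Pooling payoff: 0.45 × 272 + 0.55 × 171 = 216.45.
Difference: 253.3947 − 216.45 = 36.9447, i.e. 36.94 to two decimal places.
The strong-case type prefers to separate.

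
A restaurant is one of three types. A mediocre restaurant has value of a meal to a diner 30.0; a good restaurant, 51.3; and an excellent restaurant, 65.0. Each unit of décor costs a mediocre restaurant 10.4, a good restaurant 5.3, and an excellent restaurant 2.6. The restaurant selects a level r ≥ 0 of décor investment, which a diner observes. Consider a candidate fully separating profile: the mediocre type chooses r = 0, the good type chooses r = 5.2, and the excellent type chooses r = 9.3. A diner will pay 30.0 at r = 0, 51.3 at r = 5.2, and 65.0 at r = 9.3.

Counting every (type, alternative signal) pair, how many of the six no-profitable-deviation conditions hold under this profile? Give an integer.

5

Excellent (own payoff 65.0 − 2.6×9.3 = 40.82): to r=0 gives 30.0 → no gain ✓; to r=5.2 gives 51.3 − 2.6×5.2 = 37.78 → no gain ✓.
Mediocre (own payoff 30.0): to r=5.2 gives 51.3 − 10.4×5.2 = -2.78 → no gain ✓; to r=9.3 gives 65.0 − 10.4×9.3 = -31.72 → no gain ✓.
Good (own payoff 51.3 − 5.3×5.2 = 23.74): to r=0 gives 30.0 → profitable ✗; to r=9.3 gives 65.0 − 5.3×9.3 = 15.71 → no gain ✓.
5 of the 6 constraints hold; not an equilibrium.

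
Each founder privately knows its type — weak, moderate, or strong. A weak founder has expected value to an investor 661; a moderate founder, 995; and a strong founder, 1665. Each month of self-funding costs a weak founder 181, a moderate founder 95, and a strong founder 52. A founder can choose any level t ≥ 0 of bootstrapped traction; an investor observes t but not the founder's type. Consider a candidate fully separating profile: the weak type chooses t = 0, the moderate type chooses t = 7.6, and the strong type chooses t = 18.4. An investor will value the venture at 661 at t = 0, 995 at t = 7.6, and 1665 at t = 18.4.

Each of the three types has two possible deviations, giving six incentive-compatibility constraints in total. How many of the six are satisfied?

Strong (own payoff 1665 − 52×18.4 = 708.2): to t=0 gives 661 → no gain ✓; to t=7.6 gives 995 − 52×7.6 = 599.8 → no gain ✓.
Moderate (own payoff 995 − 95×7.6 = 273): to t=0 gives 661 → profitable ✗; to t=18.4 gives 1665 − 95×18.4 = -83 → no gain ✓.
Weak (own payoff 661): to t=7.6 gives 995 − 181×7.6 = -380.6 → no gain ✓; to t=18.4 gives 1665 − 181×18.4 = -1665.4 → no gain ✓.
5 of the 6 constraints hold; not an equilibrium.

5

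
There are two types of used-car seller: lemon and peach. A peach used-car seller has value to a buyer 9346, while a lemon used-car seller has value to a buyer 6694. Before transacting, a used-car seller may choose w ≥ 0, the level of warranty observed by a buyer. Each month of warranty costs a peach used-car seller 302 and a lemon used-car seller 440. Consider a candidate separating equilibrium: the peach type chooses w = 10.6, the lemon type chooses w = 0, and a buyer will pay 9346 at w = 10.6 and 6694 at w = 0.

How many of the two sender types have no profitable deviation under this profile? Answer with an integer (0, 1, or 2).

Peach type: signal → 9346 − 302 × 10.6 = 6144.8; deviate to 0 → 6694. IC fails (6144.8 < 6694).
Lemon type: stay at 0 → 6694; mimic → 9346 − 440 × 10.6 = 4682. IC holds (6694 ≥ 4682).
1 of 2 constraints hold, so this profile is not an equilibrium.

1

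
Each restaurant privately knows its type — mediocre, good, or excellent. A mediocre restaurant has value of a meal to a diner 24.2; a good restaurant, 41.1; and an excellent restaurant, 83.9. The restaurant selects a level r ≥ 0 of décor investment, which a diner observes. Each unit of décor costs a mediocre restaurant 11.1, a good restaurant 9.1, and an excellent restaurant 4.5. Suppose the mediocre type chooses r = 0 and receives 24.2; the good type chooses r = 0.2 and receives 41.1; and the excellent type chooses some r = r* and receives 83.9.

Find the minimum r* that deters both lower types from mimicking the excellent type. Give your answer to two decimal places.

5.38

Mediocre type (on-path payoff 24.2) won't mimic when 24.2 ≥ 83.9 − 11.1·r*, i.e. r* ≥ 5.38.
Good type (on-path payoff 41.1 − 9.1×0.2 = 39.28) won't mimic when 39.28 ≥ 83.9 − 9.1·r*, i.e. r* ≥ 4.90.
Both must hold, so r* = max(5.38, 4.90) = 5.38. The mediocre type's constraint binds.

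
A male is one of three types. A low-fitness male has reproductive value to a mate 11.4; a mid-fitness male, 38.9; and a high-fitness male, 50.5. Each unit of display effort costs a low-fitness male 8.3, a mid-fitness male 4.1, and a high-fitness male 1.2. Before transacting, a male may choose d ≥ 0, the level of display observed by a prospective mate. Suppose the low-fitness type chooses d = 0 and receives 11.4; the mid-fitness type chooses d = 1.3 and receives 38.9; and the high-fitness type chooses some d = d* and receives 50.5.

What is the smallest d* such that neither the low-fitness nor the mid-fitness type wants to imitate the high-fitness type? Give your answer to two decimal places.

4.71

Mid-fitness type (on-path payoff 38.9 − 4.1×1.3 = 33.57) won't mimic when 33.57 ≥ 50.5 − 4.1·d*, i.e. d* ≥ 4.13.
Low-fitness type (on-path payoff 11.4) won't mimic when 11.4 ≥ 50.5 − 8.3·d*, i.e. d* ≥ 4.71.
Both must hold, so d* = max(4.71, 4.13) = 4.71. The low-fitness type's constraint binds.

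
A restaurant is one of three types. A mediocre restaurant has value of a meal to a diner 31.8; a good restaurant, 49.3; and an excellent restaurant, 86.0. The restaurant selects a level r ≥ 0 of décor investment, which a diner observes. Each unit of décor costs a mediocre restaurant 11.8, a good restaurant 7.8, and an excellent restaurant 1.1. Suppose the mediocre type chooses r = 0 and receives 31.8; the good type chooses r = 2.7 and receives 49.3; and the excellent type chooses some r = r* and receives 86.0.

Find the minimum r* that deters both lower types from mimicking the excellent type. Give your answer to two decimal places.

7.41

Mediocre type (on-path payoff 31.8) won't mimic when 31.8 ≥ 86.0 − 11.8·r*, i.e. r* ≥ 4.59.
Good type (on-path payoff 49.3 − 7.8×2.7 = 28.24) won't mimic when 28.24 ≥ 86.0 − 7.8·r*, i.e. r* ≥ 7.41.
Both must hold, so r* = max(4.59, 7.41) = 7.41. The good type's constraint binds.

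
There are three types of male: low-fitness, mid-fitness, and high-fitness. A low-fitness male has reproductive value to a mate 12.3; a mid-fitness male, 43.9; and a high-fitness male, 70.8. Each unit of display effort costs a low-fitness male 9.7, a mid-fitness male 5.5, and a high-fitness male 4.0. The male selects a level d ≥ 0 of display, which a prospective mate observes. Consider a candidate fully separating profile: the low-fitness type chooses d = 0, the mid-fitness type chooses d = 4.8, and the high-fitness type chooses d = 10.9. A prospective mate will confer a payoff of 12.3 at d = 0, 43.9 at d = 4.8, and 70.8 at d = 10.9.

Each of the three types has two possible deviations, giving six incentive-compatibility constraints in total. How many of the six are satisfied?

6

Mid-fitness (own payoff 43.9 − 5.5×4.8 = 17.5): to d=0 gives 12.3 → no gain ✓; to d=10.9 gives 70.8 − 5.5×10.9 = 10.85 → no gain ✓.
High-fitness (own payoff 70.8 − 4.0×10.9 = 27.2): to d=0 gives 12.3 → no gain ✓; to d=4.8 gives 43.9 − 4.0×4.8 = 24.7 → no gain ✓.
Low-fitness (own payoff 12.3): to d=4.8 gives 43.9 − 9.7×4.8 = -2.66 → no gain ✓; to d=10.9 gives 70.8 − 9.7×10.9 = -34.93 → no gain ✓.
6 of the 6 constraints hold; this profile is a separating equilibrium.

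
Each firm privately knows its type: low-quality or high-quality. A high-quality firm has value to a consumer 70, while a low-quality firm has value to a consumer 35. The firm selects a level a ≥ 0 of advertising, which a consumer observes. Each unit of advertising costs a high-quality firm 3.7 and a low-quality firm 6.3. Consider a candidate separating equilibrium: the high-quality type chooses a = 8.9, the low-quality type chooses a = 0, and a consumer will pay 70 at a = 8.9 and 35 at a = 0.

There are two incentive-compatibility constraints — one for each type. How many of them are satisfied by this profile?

High-quality type: signal → 70 − 3.7 × 8.9 = 37.07; deviate to 0 → 35. IC holds (37.07 ≥ 35).
Low-quality type: stay at 0 → 35; mimic → 70 − 6.3 × 8.9 = 13.93. IC holds (35 ≥ 13.93).
2 of 2 constraints hold, so this is a separating equilibrium.

2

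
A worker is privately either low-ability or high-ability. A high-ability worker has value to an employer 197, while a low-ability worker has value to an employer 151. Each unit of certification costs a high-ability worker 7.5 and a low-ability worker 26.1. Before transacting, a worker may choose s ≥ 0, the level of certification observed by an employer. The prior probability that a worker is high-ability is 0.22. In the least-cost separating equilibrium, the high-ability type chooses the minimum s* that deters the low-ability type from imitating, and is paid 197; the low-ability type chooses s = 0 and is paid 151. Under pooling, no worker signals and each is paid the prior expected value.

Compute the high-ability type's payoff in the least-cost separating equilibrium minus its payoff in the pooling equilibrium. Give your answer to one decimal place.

22.7

Least-cost separating signal: s* solves 151 = 197 − 26.1·s*, so s* = (197 − 151)/26.1 ≈ 1.7625.
High-ability type's separating payoff: 197 − 7.5 × s* = 197 − 7.5 × (197 − 151)/26.1 = 197 − 345/26.1 ≈ 183.782.
Pooling payoff: 0.22 × 197 + 0.78 × 151 = 161.12.
Difference: 183.782 − 161.12 = 22.662, i.e. 22.7 to one decimal place.
The high-ability type prefers to separate.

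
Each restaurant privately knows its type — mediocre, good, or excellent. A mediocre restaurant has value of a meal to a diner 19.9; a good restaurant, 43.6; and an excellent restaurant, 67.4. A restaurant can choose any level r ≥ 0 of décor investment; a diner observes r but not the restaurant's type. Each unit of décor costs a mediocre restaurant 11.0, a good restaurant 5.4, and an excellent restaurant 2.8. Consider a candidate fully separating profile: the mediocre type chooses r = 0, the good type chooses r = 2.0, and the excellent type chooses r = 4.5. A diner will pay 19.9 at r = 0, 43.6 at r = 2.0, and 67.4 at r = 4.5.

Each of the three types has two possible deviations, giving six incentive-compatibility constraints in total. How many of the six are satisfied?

Excellent (own payoff 67.4 − 2.8×4.5 = 54.8): to r=0 gives 19.9 → no gain ✓; to r=2.0 gives 43.6 − 2.8×2.0 = 38 → no gain ✓.
Good (own payoff 43.6 − 5.4×2.0 = 32.8): to r=0 gives 19.9 → no gain ✓; to r=4.5 gives 67.4 − 5.4×4.5 = 43.1 → profitable ✗.
Mediocre (own payoff 19.9): to r=2.0 gives 43.6 − 11.0×2.0 = 21.6 → profitable ✗; to r=4.5 gives 67.4 − 11.0×4.5 = 17.9 → no gain ✓.
4 of the 6 constraints hold; not an equilibrium.

4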